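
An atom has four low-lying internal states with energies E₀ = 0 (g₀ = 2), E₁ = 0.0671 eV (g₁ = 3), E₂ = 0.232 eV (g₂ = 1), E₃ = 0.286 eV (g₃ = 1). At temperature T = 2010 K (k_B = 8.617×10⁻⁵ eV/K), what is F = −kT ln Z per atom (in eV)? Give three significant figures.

k_BT = 8.617×10⁻⁵ × 2010 K = 0.17320 eV.
Eᵢ/kT = 0, 0.38741, 1.3395, 1.6513.
Z = Σ gᵢe^(−Eᵢ/kT) = 2·e^(−0) + 3·e^(−0.38741) + 1·e^(−1.3395) + 1·e^(−1.6513) = 2.0000 + 2.0364 + 0.26198 + 0.19180 = 4.4902.
F = −kT ln Z = −0.17320 × ln(4.4902) = −0.17320 × 1.5019 = -0.260 eV.

-0.260 eV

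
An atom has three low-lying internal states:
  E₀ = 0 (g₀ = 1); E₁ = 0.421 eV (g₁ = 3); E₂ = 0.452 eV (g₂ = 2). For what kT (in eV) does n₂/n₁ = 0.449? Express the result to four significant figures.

n₂/n₁ = (g₂/g₁) exp[−(E₂−E₁)/kT] = 0.449.
⇒ (E₂−E₁)/kT = ln((2/3)/0.449) = ln(1.48478) = 0.395267.
kT = 0.031 eV / 0.395267 = 0.07843 eV.

0.07843 eV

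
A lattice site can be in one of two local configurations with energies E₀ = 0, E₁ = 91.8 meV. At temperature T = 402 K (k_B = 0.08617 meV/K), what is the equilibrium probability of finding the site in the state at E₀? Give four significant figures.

k_BT = 0.08617 × 402 K = 34.6403 meV.
Eᵢ/kT = 0, 2.65009.
Z = Σ e^(−Eᵢ/kT) = e^(−0) + e^(−2.65009) = 1.00000 + 0.0706449 = 1.07064.
P₀ = e^(−E₀/kT) / Z = 1.00000/1.07064 = 0.9340.

0.9340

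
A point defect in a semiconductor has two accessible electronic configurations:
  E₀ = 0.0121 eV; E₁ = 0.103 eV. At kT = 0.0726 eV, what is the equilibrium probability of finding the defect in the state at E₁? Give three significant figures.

0.222

Eᵢ/kT = 0.16667, 1.4187.
Z = Σ e^(−Eᵢ/kT) = e^(−0.16667) + e^(−1.4187) = 0.84648 + 0.24203 = 1.0885.
P₁ = e^(−E₁/kT) / Z = 0.24203/1.0885 = 0.222.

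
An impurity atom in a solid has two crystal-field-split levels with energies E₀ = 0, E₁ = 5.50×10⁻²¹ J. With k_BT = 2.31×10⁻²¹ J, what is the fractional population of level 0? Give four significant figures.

Eᵢ/kT = 0, 2.38095.
Z = Σ e^(−Eᵢ/kT) = e^(−0) + e^(−2.38095) = 1.00000 + 0.0924627 = 1.09246.
P₀ = e^(−E₀/kT) / Z = 1.00000/1.09246 = 0.9154.

0.9154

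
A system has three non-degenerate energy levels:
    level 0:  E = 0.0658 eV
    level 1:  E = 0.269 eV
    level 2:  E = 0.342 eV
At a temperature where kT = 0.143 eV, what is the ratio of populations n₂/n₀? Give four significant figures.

n₂/n₀ = exp[−(E₂−E₀)/kT] = exp(−(0.2762 eV)/(0.143 eV)) = exp(-1.93147) = 0.1449.

0.1449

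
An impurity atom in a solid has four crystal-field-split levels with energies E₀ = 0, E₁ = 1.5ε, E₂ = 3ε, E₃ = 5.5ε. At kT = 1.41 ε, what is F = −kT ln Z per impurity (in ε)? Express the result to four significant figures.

-0.5570 ε

Eᵢ/kT = 0, 1.06383, 2.12766, 3.90071.
Z = Σ e^(−Eᵢ/kT) = e^(−0) + e^(−1.06383) + e^(−2.12766) + e^(−3.90071) = 1.00000 + 0.345131 + 0.119116 + 0.0202275 = 1.48447.
F = −kT ln Z = −1.41 × ln(1.48447) = −1.41 × 0.395058 = -0.5570 ε.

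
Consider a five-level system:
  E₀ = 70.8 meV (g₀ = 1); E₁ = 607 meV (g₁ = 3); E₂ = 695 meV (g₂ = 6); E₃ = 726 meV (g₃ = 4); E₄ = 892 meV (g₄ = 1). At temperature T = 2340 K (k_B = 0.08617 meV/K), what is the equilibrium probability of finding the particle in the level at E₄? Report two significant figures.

0.010

k_BT = 0.08617 × 2340 K = 201.6 meV.
Eᵢ/kT = 0.3512, 3.011, 3.447, 3.601, 4.425.
Z = Σ gᵢe^(−Eᵢ/kT) = 1·e^(−0.3512) + 3·e^(−3.011) + 6·e^(−3.447) + 4·e^(−3.601) + 1·e^(−4.425) = 0.7038 + 0.1477 + 0.1910 + 0.1092 + 0.01197 = 1.164.
P₄ = g₄ e^(−E₄/kT) / Z = 0.01197/1.164 = 0.010.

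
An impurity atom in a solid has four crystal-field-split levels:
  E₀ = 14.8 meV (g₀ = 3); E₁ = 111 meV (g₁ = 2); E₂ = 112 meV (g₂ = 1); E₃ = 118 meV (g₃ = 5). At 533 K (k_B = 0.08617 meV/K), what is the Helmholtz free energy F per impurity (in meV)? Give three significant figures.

k_BT = 0.08617 × 533 K = 45.929 meV.
Eᵢ/kT = 0.32224, 2.4168, 2.4385, 2.5692.
Z = Σ gᵢe^(−Eᵢ/kT) = 3·e^(−0.32224) + 2·e^(−2.4168) + 1·e^(−2.4385) + 5·e^(−2.5692) = 2.1736 + 0.17841 + 0.087292 + 0.38298 = 2.8223.
F = −kT ln Z = −45.929 × ln(2.8223) = −45.929 × 1.0376 = -47.7 meV.

-47.7 meV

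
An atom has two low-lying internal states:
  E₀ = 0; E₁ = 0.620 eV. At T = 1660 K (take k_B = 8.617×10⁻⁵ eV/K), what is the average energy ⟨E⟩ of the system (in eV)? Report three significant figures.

k_BT = 8.617×10⁻⁵ × 1660 K = 0.14304 eV.
Eᵢ/kT = 0, 4.3345.
Z = Σ e^(−Eᵢ/kT) = e^(−0) + e^(−4.3345) = 1.0000 + 0.013108 = 1.0131.
⟨E⟩ = Σ Eᵢ e^(−Eᵢ/kT) / Z = (0·1.0000 + 0.620·0.013108) / 1.0131 = 0.00802 eV.

0.00802 eV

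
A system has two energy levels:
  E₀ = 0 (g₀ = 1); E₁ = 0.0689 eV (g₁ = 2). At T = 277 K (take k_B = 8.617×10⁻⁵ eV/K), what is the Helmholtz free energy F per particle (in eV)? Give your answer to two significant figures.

k_BT = 8.617×10⁻⁵ × 277 K = 0.02387 eV.
Eᵢ/kT = 0, 2.886.
Z = Σ gᵢe^(−Eᵢ/kT) = 1·e^(−0) + 2·e^(−2.886) = 1.000 + 0.1116 = 1.112.
F = −kT ln Z = −0.02387 × ln(1.112) = −0.02387 × 0.1062 = -0.0025 eV.

-0.0025 eV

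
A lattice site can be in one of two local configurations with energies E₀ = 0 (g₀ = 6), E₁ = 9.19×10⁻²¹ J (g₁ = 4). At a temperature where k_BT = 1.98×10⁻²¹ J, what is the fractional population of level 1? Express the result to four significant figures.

0.006388

Eᵢ/kT = 0, 4.64141.
Z = Σ gᵢe^(−Eᵢ/kT) = 6·e^(−0) + 4·e^(−4.64141) = 6.00000 + 0.0385764 = 6.03858.
P₁ = g₁ e^(−E₁/kT) / Z = 0.0385764/6.03858 = 0.006388.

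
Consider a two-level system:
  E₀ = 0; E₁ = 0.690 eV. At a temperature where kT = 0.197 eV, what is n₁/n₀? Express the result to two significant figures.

n₁/n₀ = exp[−(E₁−E₀)/kT] = exp(−(0.690 eV)/(0.197 eV)) = exp(-3.503) = 0.030.

0.030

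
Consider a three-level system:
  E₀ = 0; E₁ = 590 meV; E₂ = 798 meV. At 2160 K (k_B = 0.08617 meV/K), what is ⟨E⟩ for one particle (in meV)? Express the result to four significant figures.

33.86 meV

k_BT = 0.08617 × 2160 K = 186.127 meV.
Eᵢ/kT = 0, 3.16988, 4.28740.
Z = Σ e^(−Eᵢ/kT) = e^(−0) + e^(−3.16988) + e^(−4.28740) = 1.00000 + 0.0420086 + 0.0137406 = 1.05575.
⟨E⟩ = Σ Eᵢ e^(−Eᵢ/kT) / Z = (0·1.00000 + 590·0.0420086 + 798·0.0137406) / 1.05575 = 33.86 meV.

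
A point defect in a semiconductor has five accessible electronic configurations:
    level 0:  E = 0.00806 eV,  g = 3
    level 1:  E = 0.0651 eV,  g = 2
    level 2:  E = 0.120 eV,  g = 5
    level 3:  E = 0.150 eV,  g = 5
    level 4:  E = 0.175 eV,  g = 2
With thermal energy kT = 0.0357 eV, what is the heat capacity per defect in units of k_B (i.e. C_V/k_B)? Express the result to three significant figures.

1.13

Eᵢ/kT = 0.22577, 1.8235, 3.3613, 4.2017, 4.9020.
Z = Σ gᵢe^(−Eᵢ/kT) = 3·e^(−0.22577) + 2·e^(−1.8235) + 5·e^(−3.3613) + 5·e^(−4.2017) + 2·e^(−4.9020) = 2.3937 + 0.32292 + 0.17345 + 0.074851 + 0.014863 = 2.9798.
⟨E⟩ = 0.025155 eV, ⟨E²⟩ = 0.0020676 eV².
C_V/k_B = (⟨E²⟩ − ⟨E⟩²)/(kT)² = (0.0020676 − 0.00063277)/0.0012745 = 1.13.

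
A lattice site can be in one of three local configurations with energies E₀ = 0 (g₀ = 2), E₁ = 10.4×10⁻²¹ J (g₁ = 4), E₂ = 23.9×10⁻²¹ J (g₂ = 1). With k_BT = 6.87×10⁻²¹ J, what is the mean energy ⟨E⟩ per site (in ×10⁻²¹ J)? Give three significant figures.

3.40 ×10⁻²¹ J

Eᵢ/kT = 0, 1.5138, 3.4789.
Z = Σ gᵢe^(−Eᵢ/kT) = 2·e^(−0) + 4·e^(−1.5138) + 1·e^(−3.4789) = 2.0000 + 0.88029 + 0.030841 = 2.9111.
⟨E⟩ = Σ Eᵢ gᵢe^(−Eᵢ/kT) / Z = (0·2.0000 + 10.4·0.88029 + 23.9·0.030841) / 2.9111 = 3.40 ×10⁻²¹ J.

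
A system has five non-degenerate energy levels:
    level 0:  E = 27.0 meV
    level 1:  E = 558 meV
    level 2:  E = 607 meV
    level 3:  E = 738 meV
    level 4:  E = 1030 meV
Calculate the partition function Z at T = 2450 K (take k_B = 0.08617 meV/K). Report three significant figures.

k_BT = 0.08617 × 2450 K = 211.12 meV.
Eᵢ/kT = 0.12789, 2.6430, 2.8751, 3.4956, 4.8787.
Z = Σ e^(−Eᵢ/kT) = e^(−0.12789) + e^(−2.6430) + e^(−2.8751) + e^(−3.4956) + e^(−4.8787) = 0.87995 + 0.071148 + 0.056410 + 0.030331 + 0.0076069 = 1.0454.

Z = 1.05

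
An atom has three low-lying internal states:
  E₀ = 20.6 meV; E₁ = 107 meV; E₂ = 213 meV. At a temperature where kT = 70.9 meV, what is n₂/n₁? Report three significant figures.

n₂/n₁ = exp[−(E₂−E₁)/kT] = exp(−(106 meV)/(70.9 meV)) = exp(-1.4951) = 0.224.

0.224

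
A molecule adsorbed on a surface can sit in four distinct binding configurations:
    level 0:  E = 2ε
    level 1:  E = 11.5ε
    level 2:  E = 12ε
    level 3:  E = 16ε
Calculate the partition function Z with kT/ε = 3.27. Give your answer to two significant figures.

Z = 0.61

Eᵢ/kT = 0.6116, 3.517, 3.670, 4.893.
Z = Σ e^(−Eᵢ/kT) = e^(−0.6116) + e^(−3.517) + e^(−3.670) + e^(−4.893) = 0.5425 + 0.02969 + 0.02548 + 0.007499 = 0.6052.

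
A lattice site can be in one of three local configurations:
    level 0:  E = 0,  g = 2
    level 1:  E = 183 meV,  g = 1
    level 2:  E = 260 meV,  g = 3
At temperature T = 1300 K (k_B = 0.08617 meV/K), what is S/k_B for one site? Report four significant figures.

k_BT = 0.08617 × 1300 K = 112.021 meV.
Eᵢ/kT = 0, 1.63362, 2.32099.
Z = Σ gᵢe^(−Eᵢ/kT) = 2·e^(−0) + 1·e^(−1.63362) + 3·e^(−2.32099) = 2.00000 + 0.195222 + 0.294529 = 2.48975.
⟨E⟩ = Σ EᵢPᵢ = 45.1062 meV.
S/k_B = ln Z + ⟨E⟩/kT = ln(2.48975) + 45.1062/112.021 = 0.912182 + 0.402658 = 1.315.

1.315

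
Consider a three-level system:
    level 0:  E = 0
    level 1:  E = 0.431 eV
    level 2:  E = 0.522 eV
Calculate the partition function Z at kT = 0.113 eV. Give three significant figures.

Eᵢ/kT = 0, 3.8142, 4.6195.
Z = Σ e^(−Eᵢ/kT) = e^(−0) + e^(−3.8142) + e^(−4.6195) = 1.0000 + 0.022055 + 0.0098577 = 1.0319.

Z = 1.03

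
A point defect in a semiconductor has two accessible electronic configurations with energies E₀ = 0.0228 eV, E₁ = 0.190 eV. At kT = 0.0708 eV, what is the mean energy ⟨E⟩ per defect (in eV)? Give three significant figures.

Eᵢ/kT = 0.32203, 2.6836.
Z = Σ e^(−Eᵢ/kT) = e^(−0.32203) + e^(−2.6836) = 0.72468 + 0.068317 = 0.79300.
⟨E⟩ = Σ Eᵢ e^(−Eᵢ/kT) / Z = (0.0228·0.72468 + 0.190·0.068317) / 0.79300 = 0.0372 eV.

0.0372 eV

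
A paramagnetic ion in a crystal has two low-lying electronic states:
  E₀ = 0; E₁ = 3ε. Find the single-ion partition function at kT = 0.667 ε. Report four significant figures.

Z = 1.011

Eᵢ/kT = 0, 4.49775.
Z = Σ e^(−Eᵢ/kT) = e^(−0) + e^(−4.49775) = 1.00000 + 0.0111340 = 1.01113.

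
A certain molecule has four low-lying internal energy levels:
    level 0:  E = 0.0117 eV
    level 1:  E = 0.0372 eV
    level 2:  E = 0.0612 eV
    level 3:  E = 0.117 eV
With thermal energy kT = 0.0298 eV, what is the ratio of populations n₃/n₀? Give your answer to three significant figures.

0.0292

n₃/n₀ = exp[−(E₃−E₀)/kT] = exp(−(0.1053 eV)/(0.0298 eV)) = exp(-3.5336) = 0.0292.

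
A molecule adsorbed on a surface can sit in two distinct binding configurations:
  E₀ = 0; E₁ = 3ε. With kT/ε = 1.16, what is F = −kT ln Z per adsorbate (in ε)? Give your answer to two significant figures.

Eᵢ/kT = 0, 2.586.
Z = Σ e^(−Eᵢ/kT) = e^(−0) + e^(−2.586) = 1.000 + 0.07532 = 1.075.
F = −kT ln Z = −1.16 × ln(1.075) = −1.16 × 0.07232 = -0.084 ε.

-0.084 ε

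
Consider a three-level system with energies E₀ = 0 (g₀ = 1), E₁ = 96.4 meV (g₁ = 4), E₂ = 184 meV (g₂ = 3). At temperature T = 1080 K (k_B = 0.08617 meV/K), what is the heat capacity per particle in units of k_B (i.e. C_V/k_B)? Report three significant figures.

0.457

k_BT = 0.08617 × 1080 K = 93.064 meV.
Eᵢ/kT = 0, 1.0358, 1.9771.
Z = Σ gᵢe^(−Eᵢ/kT) = 1·e^(−0) + 4·e^(−1.0358) + 3·e^(−1.9771) = 1.0000 + 1.4198 + 0.41541 = 2.8352.
⟨E⟩ = 75.234 meV, ⟨E²⟩ = 9614.2 meV².
C_V/k_B = (⟨E²⟩ − ⟨E⟩²)/(kT)² = (9614.2 − 5660.2)/8660.9 = 0.457.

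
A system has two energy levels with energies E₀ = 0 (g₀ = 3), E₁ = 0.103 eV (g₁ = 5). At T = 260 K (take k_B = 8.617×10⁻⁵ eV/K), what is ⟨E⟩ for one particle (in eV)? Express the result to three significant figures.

k_BT = 8.617×10⁻⁵ × 260 K = 0.022404 eV.
Eᵢ/kT = 0, 4.5974.
Z = Σ gᵢe^(−Eᵢ/kT) = 3·e^(−0) + 5·e^(−4.5974) = 3.0000 + 0.050390 = 3.0504.
⟨E⟩ = Σ Eᵢ gᵢe^(−Eᵢ/kT) / Z = (0·3.0000 + 0.103·0.050390) / 3.0504 = 0.00170 eV.

0.00170 eV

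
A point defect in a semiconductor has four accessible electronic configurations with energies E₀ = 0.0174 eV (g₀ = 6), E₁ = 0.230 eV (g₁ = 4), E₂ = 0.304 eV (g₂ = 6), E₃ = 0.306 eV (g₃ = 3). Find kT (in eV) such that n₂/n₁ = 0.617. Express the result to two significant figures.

n₂/n₁ = (g₂/g₁) exp[−(E₂−E₁)/kT] = 0.617.
⇒ (E₂−E₁)/kT = ln((6/4)/0.617) = ln(2.431) = 0.8883.
kT = 0.074 eV / 0.8883 = 0.083 eV.

0.083 eV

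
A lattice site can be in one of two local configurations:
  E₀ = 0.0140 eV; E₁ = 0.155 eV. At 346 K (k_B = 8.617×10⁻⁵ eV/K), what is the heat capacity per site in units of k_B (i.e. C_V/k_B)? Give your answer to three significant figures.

k_BT = 8.617×10⁻⁵ × 346 K = 0.029815 eV.
Eᵢ/kT = 0.46956, 5.1987.
Z = Σ e^(−Eᵢ/kT) = e^(−0.46956) + e^(−5.1987) = 0.62528 + 0.0055237 = 0.63080.
⟨E⟩ = 0.015235 eV, ⟨E²⟩ = 0.00040466 eV².
C_V/k_B = (⟨E²⟩ − ⟨E⟩²)/(kT)² = (0.00040466 − 0.00023211)/0.00088893 = 0.194.

0.194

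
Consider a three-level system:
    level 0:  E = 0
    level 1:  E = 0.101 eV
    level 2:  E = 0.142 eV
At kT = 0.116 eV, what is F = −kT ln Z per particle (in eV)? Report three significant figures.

Eᵢ/kT = 0, 0.87069, 1.2241.
Z = Σ e^(−Eᵢ/kT) = e^(−0) + e^(−0.87069) + e^(−1.2241) = 1.0000 + 0.41866 + 0.29402 = 1.7127.
F = −kT ln Z = −0.116 × ln(1.7127) = −0.116 × 0.53807 = -0.0624 eV.

-0.0624 eV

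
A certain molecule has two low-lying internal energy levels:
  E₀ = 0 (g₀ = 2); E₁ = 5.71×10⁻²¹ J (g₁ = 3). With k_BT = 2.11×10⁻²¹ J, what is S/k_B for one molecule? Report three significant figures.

Eᵢ/kT = 0, 2.7062.
Z = Σ gᵢe^(−Eᵢ/kT) = 2·e^(−0) + 3·e^(−2.7062) = 2.0000 + 0.20037 = 2.2004.
⟨E⟩ = Σ EᵢPᵢ = 0.51996 ×10⁻²¹ J.
S/k_B = ln Z + ⟨E⟩/kT = ln(2.2004) + 0.51996/2.11 = 0.78864 + 0.24643 = 1.04.

1.04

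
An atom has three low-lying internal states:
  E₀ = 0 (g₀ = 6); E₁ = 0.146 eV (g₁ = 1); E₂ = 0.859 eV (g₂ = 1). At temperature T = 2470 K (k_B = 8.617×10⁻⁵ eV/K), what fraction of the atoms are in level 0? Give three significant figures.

k_BT = 8.617×10⁻⁵ × 2470 K = 0.21284 eV.
Eᵢ/kT = 0, 0.68596, 4.0359.
Z = Σ gᵢe^(−Eᵢ/kT) = 6·e^(−0) + 1·e^(−0.68596) + 1·e^(−4.0359) = 6.0000 + 0.50361 + 0.017670 = 6.5213.
P₀ = g₀ e^(−E₀/kT) / Z = 6.0000/6.5213 = 0.920.

0.920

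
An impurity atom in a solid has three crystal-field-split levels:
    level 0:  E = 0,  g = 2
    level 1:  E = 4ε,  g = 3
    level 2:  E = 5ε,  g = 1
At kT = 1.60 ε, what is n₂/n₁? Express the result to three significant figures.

n₂/n₁ = (g₂/g₁) exp[−(E₂−E₁)/kT] = (1/3) × exp(−(1ε)/(1.60ε)) = (1/3) × exp(-0.62500) = 0.178.

0.178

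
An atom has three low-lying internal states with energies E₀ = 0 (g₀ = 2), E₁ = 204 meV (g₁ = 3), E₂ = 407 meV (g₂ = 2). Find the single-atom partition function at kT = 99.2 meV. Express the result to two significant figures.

Z = 2.4

Eᵢ/kT = 0, 2.056, 4.103.
Z = Σ gᵢe^(−Eᵢ/kT) = 2·e^(−0) + 3·e^(−2.056) + 2·e^(−4.103) = 2.000 + 0.3839 + 0.03305 = 2.417.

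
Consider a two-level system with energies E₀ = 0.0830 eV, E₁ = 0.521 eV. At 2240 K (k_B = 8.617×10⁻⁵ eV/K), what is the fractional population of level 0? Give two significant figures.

k_BT = 8.617×10⁻⁵ × 2240 K = 0.1930 eV.
Eᵢ/kT = 0.4301, 2.699.
Z = Σ e^(−Eᵢ/kT) = e^(−0.4301) + e^(−2.699) = 0.6504 + 0.06727 = 0.7177.
P₀ = e^(−E₀/kT) / Z = 0.6504/0.7177 = 0.91.

0.91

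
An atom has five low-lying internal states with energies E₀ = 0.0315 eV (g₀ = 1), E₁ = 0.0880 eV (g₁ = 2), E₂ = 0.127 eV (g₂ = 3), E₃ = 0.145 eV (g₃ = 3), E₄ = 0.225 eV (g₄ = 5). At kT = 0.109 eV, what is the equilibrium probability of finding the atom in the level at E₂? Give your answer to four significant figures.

0.2336

Eᵢ/kT = 0.288991, 0.807339, 1.16514, 1.33028, 2.06422.
Z = Σ gᵢe^(−Eᵢ/kT) = 1·e^(−0.288991) + 2·e^(−0.807339) + 3·e^(−1.16514) + 3·e^(−1.33028) + 5·e^(−2.06422) = 0.749019 + 0.892087 + 0.935637 + 0.793210 + 0.634586 = 4.00454.
P₂ = g₂ e^(−E₂/kT) / Z = 0.935637/4.00454 = 0.2336.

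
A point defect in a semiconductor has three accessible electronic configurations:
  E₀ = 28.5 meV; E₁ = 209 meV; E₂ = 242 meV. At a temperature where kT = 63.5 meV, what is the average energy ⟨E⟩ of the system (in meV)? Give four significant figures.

44.90 meV

Eᵢ/kT = 0.448819, 3.29134, 3.81102.
Z = Σ e^(−Eᵢ/kT) = e^(−0.448819) + e^(−3.29134) + e^(−3.81102) = 0.638382 + 0.0372040 + 0.0221256 = 0.697712.
⟨E⟩ = Σ Eᵢ e^(−Eᵢ/kT) / Z = (28.5·0.638382 + 209·0.0372040 + 242·0.0221256) / 0.697712 = 44.90 meV.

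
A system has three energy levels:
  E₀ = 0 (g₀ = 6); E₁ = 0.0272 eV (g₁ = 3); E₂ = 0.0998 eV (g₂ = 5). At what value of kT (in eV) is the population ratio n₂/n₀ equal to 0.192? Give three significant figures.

n₂/n₀ = (g₂/g₀) exp[−(E₂−E₀)/kT] = 0.192.
⇒ (E₂−E₀)/kT = ln((5/6)/0.192) = ln(4.3403) = 1.4679.
kT = 0.0998 eV / 1.4679 = 0.0680 eV.

0.0680 eV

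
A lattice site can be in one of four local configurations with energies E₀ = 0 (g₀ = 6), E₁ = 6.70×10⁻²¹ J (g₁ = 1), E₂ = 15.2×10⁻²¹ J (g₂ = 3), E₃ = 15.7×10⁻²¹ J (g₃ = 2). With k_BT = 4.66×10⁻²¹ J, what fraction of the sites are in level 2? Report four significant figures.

0.01790

Eᵢ/kT = 0, 1.43777, 3.26180, 3.36910.
Z = Σ gᵢe^(−Eᵢ/kT) = 6·e^(−0) + 1·e^(−1.43777) + 3·e^(−3.26180) + 2·e^(−3.36910) = 6.00000 + 0.237457 + 0.114958 + 0.0688412 = 6.42126.
P₂ = g₂ e^(−E₂/kT) / Z = 0.114958/6.42126 = 0.01790.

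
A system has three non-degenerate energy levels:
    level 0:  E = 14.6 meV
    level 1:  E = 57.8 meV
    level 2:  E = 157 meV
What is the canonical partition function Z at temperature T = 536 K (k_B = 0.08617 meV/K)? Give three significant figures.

k_BT = 0.08617 × 536 K = 46.187 meV.
Eᵢ/kT = 0.31611, 1.2514, 3.3992.
Z = Σ e^(−Eᵢ/kT) = e^(−0.31611) + e^(−1.2514) + e^(−3.3992) = 0.72898 + 0.28610 + 0.033400 = 1.0485.

Z = 1.05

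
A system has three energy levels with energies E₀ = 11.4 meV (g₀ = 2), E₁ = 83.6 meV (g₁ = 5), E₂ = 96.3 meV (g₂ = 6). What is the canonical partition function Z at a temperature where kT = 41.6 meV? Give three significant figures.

Eᵢ/kT = 0.27404, 2.0096, 2.3149.
Z = Σ gᵢe^(−Eᵢ/kT) = 2·e^(−0.27404) + 5·e^(−2.0096) + 6·e^(−2.3149) = 1.5206 + 0.67021 + 0.59266 = 2.7835.

Z = 2.78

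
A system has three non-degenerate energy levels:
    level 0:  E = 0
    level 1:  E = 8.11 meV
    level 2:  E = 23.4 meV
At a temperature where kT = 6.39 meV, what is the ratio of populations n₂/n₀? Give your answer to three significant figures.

0.0257

n₂/n₀ = exp[−(E₂−E₀)/kT] = exp(−(23.4 meV)/(6.39 meV)) = exp(-3.6620) = 0.0257.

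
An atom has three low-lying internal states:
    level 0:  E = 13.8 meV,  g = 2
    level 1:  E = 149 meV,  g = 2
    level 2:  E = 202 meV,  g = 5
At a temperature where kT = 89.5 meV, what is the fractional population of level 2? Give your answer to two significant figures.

0.20

Eᵢ/kT = 0.1542, 1.665, 2.257.
Z = Σ gᵢe^(−Eᵢ/kT) = 2·e^(−0.1542) + 2·e^(−1.665) + 5·e^(−2.257) = 1.714 + 0.3784 + 0.5233 = 2.616.
P₂ = g₂ e^(−E₂/kT) / Z = 0.5233/2.616 = 0.20.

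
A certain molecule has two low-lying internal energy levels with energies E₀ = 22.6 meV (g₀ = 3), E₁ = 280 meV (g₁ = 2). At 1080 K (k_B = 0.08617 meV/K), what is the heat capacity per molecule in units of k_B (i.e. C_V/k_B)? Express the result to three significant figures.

k_BT = 0.08617 × 1080 K = 93.064 meV.
Eᵢ/kT = 0.24284, 3.0087.
Z = Σ gᵢe^(−Eᵢ/kT) = 3·e^(−0.24284) + 2·e^(−3.0087) = 2.3532 + 0.098712 = 2.4519.
⟨E⟩ = 32.963 meV, ⟨E²⟩ = 3646.5 meV².
C_V/k_B = (⟨E²⟩ − ⟨E⟩²)/(kT)² = (3646.5 − 1086.6)/8660.9 = 0.296.

0.296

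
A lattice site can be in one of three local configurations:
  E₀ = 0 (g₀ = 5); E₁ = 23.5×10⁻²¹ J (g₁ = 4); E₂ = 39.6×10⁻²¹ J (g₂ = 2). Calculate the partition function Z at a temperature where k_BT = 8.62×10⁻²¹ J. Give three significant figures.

Z = 5.28

Eᵢ/kT = 0, 2.7262, 4.5940.
Z = Σ gᵢe^(−Eᵢ/kT) = 5·e^(−0) + 4·e^(−2.7262) + 2·e^(−4.5940) = 5.0000 + 0.26187 + 0.020225 = 5.2821.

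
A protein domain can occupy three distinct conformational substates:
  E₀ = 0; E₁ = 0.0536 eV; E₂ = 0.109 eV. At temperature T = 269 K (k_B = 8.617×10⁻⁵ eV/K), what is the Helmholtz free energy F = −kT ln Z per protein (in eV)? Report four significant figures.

k_BT = 8.617×10⁻⁵ × 269 K = 0.0231797 eV.
Eᵢ/kT = 0, 2.31237, 4.70239.
Z = Σ e^(−Eᵢ/kT) = e^(−0) + e^(−2.31237) + e^(−4.70239) = 1.00000 + 0.0990263 + 0.00907357 = 1.10810.
F = −kT ln Z = −0.0231797 × ln(1.10810) = −0.0231797 × 0.102647 = -0.002379 eV.

-0.002379 eV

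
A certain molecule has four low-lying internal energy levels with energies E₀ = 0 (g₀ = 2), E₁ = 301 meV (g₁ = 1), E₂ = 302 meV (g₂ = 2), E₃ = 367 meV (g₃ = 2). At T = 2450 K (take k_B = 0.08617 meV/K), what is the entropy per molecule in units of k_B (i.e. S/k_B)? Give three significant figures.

1.66

k_BT = 0.08617 × 2450 K = 211.12 meV.
Eᵢ/kT = 0, 1.4257, 1.4305, 1.7383.
Z = Σ gᵢe^(−Eᵢ/kT) = 2·e^(−0) + 1·e^(−1.4257) + 2·e^(−1.4305) + 2·e^(−1.7383) = 2.0000 + 0.24034 + 0.47838 + 0.35164 = 3.0704.
⟨E⟩ = Σ EᵢPᵢ = 112.64 meV.
S/k_B = ln Z + ⟨E⟩/kT = ln(3.0704) + 112.64/211.12 = 1.1218 + 0.53354 = 1.66.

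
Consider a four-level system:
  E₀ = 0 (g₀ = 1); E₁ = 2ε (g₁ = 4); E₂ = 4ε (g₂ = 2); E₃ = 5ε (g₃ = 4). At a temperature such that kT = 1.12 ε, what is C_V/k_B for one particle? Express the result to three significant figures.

1.31

Eᵢ/kT = 0, 1.7857, 3.5714, 4.4643.
Z = Σ gᵢe^(−Eᵢ/kT) = 1·e^(−0) + 4·e^(−1.7857) + 2·e^(−3.5714) + 4·e^(−4.4643) = 1.0000 + 0.67072 + 0.056233 + 0.046051 = 1.7730.
⟨E⟩ = 1.0133 ε, ⟨E²⟩ = 2.6700 ε².
C_V/k_B = (⟨E²⟩ − ⟨E⟩²)/(kT)² = (2.6700 − 1.0268)/1.2544 = 1.31.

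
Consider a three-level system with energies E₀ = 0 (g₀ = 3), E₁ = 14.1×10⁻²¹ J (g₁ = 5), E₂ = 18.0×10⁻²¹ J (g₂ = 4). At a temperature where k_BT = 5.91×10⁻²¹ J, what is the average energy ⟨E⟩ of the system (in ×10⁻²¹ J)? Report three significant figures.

2.72 ×10⁻²¹ J

Eᵢ/kT = 0, 2.3858, 3.0457.
Z = Σ gᵢe^(−Eᵢ/kT) = 3·e^(−0) + 5·e^(−2.3858) + 4·e^(−3.0457) = 3.0000 + 0.46008 + 0.19025 = 3.6503.
⟨E⟩ = Σ Eᵢ gᵢe^(−Eᵢ/kT) / Z = (0·3.0000 + 14.1·0.46008 + 18.0·0.19025) / 3.6503 = 2.72 ×10⁻²¹ J.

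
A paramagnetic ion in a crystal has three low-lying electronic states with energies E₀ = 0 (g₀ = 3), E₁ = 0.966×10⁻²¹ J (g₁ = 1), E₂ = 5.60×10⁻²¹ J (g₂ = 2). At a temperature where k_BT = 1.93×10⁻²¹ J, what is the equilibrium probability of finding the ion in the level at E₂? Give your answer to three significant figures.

0.0296

Eᵢ/kT = 0, 0.50052, 2.9016.
Z = Σ gᵢe^(−Eᵢ/kT) = 3·e^(−0) + 1·e^(−0.50052) + 2·e^(−2.9016) = 3.0000 + 0.60622 + 0.10987 = 3.7161.
P₂ = g₂ e^(−E₂/kT) / Z = 0.10987/3.7161 = 0.0296.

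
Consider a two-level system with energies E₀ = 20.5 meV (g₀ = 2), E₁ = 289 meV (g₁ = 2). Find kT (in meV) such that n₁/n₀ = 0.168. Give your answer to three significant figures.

151 meV

n₁/n₀ = (g₁/g₀) exp[−(E₁−E₀)/kT] = 0.168.
⇒ (E₁−E₀)/kT = ln((2/2)/0.168) = ln(5.9524) = 1.7838.
kT = 268.5 meV / 1.7838 = 151 meV.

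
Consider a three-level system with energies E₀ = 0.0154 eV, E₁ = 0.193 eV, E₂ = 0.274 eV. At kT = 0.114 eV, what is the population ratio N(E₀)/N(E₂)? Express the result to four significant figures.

n₀/n₂ = exp[−(E₀−E₂)/kT] = exp(−(-0.2586 eV)/(0.114 eV)) = exp(2.26842) = 9.664.

9.664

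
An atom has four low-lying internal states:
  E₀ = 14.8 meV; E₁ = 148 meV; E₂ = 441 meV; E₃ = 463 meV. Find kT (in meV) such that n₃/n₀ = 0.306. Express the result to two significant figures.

n₃/n₀ = exp[−(E₃−E₀)/kT] = 0.306.
⇒ (E₃−E₀)/kT = ln(1/0.306) = ln(3.268) = 1.184.
kT = 448.2 meV / 1.184 = 380 meV.

380 meV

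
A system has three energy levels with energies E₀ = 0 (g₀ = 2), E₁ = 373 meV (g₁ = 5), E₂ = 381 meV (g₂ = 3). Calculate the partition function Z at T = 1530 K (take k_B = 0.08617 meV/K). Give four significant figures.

Z = 2.462

k_BT = 0.08617 × 1530 K = 131.840 meV.
Eᵢ/kT = 0, 2.82919, 2.88987.
Z = Σ gᵢe^(−Eᵢ/kT) = 2·e^(−0) + 5·e^(−2.82919) + 3·e^(−2.88987) = 2.00000 + 0.295303 + 0.166750 = 2.46205.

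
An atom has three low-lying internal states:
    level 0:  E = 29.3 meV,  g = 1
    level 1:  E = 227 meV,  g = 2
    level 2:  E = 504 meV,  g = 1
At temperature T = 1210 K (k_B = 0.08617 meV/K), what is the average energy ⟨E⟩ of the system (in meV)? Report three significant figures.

78.4 meV

k_BT = 0.08617 × 1210 K = 104.27 meV.
Eᵢ/kT = 0.28100, 2.1770, 4.8336.
Z = Σ gᵢe^(−Eᵢ/kT) = 1·e^(−0.28100) + 2·e^(−2.1770) + 1·e^(−4.8336) = 0.75503 + 0.22676 + 0.0079578 = 0.98975.
⟨E⟩ = Σ Eᵢ gᵢe^(−Eᵢ/kT) / Z = (29.3·0.75503 + 227·0.22676 + 504·0.0079578) / 0.98975 = 78.4 meV.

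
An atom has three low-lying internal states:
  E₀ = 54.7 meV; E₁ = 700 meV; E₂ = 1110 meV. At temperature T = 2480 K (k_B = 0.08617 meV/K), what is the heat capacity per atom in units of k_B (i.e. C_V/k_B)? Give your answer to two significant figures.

0.56

k_BT = 0.08617 × 2480 K = 213.7 meV.
Eᵢ/kT = 0.2560, 3.276, 5.194.
Z = Σ e^(−Eᵢ/kT) = e^(−0.2560) + e^(−3.276) + e^(−5.194) = 0.7741 + 0.03778 + 0.005550 = 0.8174.
⟨E⟩ = 91.69 meV, ⟨E²⟩ = 33850 meV².
C_V/k_B = (⟨E²⟩ − ⟨E⟩²)/(kT)² = (33850 − 8407)/45670 = 0.56.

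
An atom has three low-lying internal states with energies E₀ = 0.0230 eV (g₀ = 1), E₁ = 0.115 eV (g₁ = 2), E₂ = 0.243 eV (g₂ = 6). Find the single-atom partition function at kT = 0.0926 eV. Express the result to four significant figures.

Eᵢ/kT = 0.248380, 1.24190, 2.62419.
Z = Σ gᵢe^(−Eᵢ/kT) = 1·e^(−0.248380) + 2·e^(−1.24190) + 6·e^(−2.62419) = 0.780063 + 0.577670 + 0.434991 = 1.79272.

Z = 1.793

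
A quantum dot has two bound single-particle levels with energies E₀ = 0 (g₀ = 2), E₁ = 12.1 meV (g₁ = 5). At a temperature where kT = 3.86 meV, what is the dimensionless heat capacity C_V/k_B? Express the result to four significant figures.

0.8695

Eᵢ/kT = 0, 3.13472.
Z = Σ gᵢe^(−Eᵢ/kT) = 2·e^(−0) + 5·e^(−3.13472) = 2.00000 + 0.217560 = 2.21756.
⟨E⟩ = 1.18710 meV, ⟨E²⟩ = 14.3640 meV².
C_V/k_B = (⟨E²⟩ − ⟨E⟩²)/(kT)² = (14.3640 − 1.40921)/14.8996 = 0.8695.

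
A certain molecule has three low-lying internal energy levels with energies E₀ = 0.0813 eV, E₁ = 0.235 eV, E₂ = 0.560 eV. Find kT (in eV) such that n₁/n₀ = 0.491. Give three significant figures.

n₁/n₀ = exp[−(E₁−E₀)/kT] = 0.491.
⇒ (E₁−E₀)/kT = ln(1/0.491) = ln(2.0367) = 0.71133.
kT = 0.1537 eV / 0.71133 = 0.216 eV.

0.216 eV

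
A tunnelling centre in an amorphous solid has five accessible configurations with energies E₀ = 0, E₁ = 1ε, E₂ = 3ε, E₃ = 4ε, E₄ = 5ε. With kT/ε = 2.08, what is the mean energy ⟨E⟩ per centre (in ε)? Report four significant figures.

Eᵢ/kT = 0, 0.480769, 1.44231, 1.92308, 2.40385.
Z = Σ e^(−Eᵢ/kT) = e^(−0) + e^(−0.480769) + e^(−1.44231) + e^(−1.92308) + e^(−2.40385) = 1.00000 + 0.618308 + 0.236381 + 0.146156 + 0.0903694 = 2.09121.
⟨E⟩ = Σ Eᵢ e^(−Eᵢ/kT) / Z = (0·1.00000 + 1·0.618308 + 3·0.236381 + 4·0.146156 + 5·0.0903694) / 2.09121 = 1.130 ε.

1.130 ε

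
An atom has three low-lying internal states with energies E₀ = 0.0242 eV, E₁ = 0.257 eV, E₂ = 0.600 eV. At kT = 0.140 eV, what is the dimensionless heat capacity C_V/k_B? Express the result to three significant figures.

0.564

Eᵢ/kT = 0.17286, 1.8357, 4.2857.
Z = Σ e^(−Eᵢ/kT) = e^(−0.17286) + e^(−1.8357) + e^(−4.2857) = 0.84126 + 0.15950 + 0.013764 = 1.0145.
⟨E⟩ = 0.068613 eV, ⟨E²⟩ = 0.015754 eV².
C_V/k_B = (⟨E²⟩ − ⟨E⟩²)/(kT)² = (0.015754 − 0.0047077)/0.019600 = 0.564.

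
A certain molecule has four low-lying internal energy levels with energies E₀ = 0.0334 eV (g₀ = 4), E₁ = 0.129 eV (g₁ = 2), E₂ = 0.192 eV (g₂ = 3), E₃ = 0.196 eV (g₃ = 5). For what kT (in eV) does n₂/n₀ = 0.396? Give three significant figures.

0.248 eV

n₂/n₀ = (g₂/g₀) exp[−(E₂−E₀)/kT] = 0.396.
⇒ (E₂−E₀)/kT = ln((3/4)/0.396) = ln(1.8939) = 0.63864.
kT = 0.1586 eV / 0.63864 = 0.248 eV.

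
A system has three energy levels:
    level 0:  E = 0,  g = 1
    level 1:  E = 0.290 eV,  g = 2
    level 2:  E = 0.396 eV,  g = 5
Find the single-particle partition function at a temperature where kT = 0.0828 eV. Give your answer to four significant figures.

Eᵢ/kT = 0, 3.50242, 4.78261.
Z = Σ gᵢe^(−Eᵢ/kT) = 1·e^(−0) + 2·e^(−3.50242) + 5·e^(−4.78261) = 1.00000 + 0.0602488 + 0.0418706 = 1.10212.

Z = 1.102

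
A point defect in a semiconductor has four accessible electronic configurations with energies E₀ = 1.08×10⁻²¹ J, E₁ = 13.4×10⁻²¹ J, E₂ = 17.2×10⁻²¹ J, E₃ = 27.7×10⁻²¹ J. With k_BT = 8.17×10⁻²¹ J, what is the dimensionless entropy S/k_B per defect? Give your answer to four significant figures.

Eᵢ/kT = 0.132191, 1.64015, 2.10526, 3.39045.
Z = Σ e^(−Eᵢ/kT) = e^(−0.132191) + e^(−1.64015) + e^(−2.10526) + e^(−3.39045) = 0.876174 + 0.193951 + 0.121814 + 0.0336935 = 1.22563.
⟨E⟩ = Σ EᵢPᵢ = 5.36355 ×10⁻²¹ J.
S/k_B = ln Z + ⟨E⟩/kT = ln(1.22563) + 5.36355/8.17 = 0.203455 + 0.656493 = 0.8599.

0.8599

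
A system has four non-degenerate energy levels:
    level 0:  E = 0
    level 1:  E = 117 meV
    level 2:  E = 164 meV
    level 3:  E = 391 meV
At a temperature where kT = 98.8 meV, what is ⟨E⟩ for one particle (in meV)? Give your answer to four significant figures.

49.14 meV

Eᵢ/kT = 0, 1.18421, 1.65992, 3.95749.
Z = Σ e^(−Eᵢ/kT) = e^(−0) + e^(−1.18421) + e^(−1.65992) + e^(−3.95749) = 1.00000 + 0.305988 + 0.190154 + 0.0191110 = 1.51525.
⟨E⟩ = Σ Eᵢ e^(−Eᵢ/kT) / Z = (0·1.00000 + 117·0.305988 + 164·0.190154 + 391·0.0191110) / 1.51525 = 49.14 meV.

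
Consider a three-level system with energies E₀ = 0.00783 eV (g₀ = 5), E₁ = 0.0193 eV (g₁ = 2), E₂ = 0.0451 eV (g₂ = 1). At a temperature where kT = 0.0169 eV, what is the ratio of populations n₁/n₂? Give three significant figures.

n₁/n₂ = (g₁/g₂) exp[−(E₁−E₂)/kT] = (2/1) × exp(−(-0.0258 eV)/(0.0169 eV)) = (2/1) × exp(1.5266) = 9.21.

9.21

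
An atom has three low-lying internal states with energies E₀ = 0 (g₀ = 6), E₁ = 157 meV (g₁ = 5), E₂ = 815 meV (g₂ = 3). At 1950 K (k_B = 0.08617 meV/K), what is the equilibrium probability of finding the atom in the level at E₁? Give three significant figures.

0.246

k_BT = 0.08617 × 1950 K = 168.03 meV.
Eᵢ/kT = 0, 0.93436, 4.8503.
Z = Σ gᵢe^(−Eᵢ/kT) = 6·e^(−0) + 5·e^(−0.93436) + 3·e^(−4.8503) = 6.0000 + 1.9642 + 0.023478 = 7.9877.
P₁ = g₁ e^(−E₁/kT) / Z = 1.9642/7.9877 = 0.246.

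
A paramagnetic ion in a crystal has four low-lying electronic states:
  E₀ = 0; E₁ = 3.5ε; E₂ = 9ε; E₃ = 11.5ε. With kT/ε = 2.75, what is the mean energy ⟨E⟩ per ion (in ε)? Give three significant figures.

1.12 ε

Eᵢ/kT = 0, 1.2727, 3.2727, 4.1818.
Z = Σ e^(−Eᵢ/kT) = e^(−0) + e^(−1.2727) + e^(−3.2727) + e^(−4.1818) = 1.0000 + 0.28007 + 0.037904 + 0.015271 = 1.3332.
⟨E⟩ = Σ Eᵢ e^(−Eᵢ/kT) / Z = (0·1.0000 + 3.5·0.28007 + 9·0.037904 + 11.5·0.015271) / 1.3332 = 1.12 ε.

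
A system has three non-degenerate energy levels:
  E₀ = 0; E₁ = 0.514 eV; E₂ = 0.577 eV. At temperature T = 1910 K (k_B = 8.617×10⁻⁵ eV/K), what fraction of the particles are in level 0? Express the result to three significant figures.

k_BT = 8.617×10⁻⁵ × 1910 K = 0.16458 eV.
Eᵢ/kT = 0, 3.1231, 3.5059.
Z = Σ e^(−Eᵢ/kT) = e^(−0) + e^(−3.1231) + e^(−3.5059) = 1.0000 + 0.044020 + 0.030020 = 1.0740.
P₀ = e^(−E₀/kT) / Z = 1.0000/1.0740 = 0.931.

0.931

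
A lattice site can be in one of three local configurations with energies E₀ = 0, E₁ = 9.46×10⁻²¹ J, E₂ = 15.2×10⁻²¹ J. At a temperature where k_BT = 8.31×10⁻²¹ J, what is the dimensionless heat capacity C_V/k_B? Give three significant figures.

0.445

Eᵢ/kT = 0, 1.1384, 1.8291.
Z = Σ e^(−Eᵢ/kT) = e^(−0) + e^(−1.1384) + e^(−1.8291) = 1.0000 + 0.32033 + 0.16056 = 1.4809.
⟨E⟩ = 3.6943, ⟨E²⟩ = 44.407.
C_V/k_B = (⟨E²⟩ − ⟨E⟩²)/(kT)² = (44.407 − 13.648)/69.056 = 0.445.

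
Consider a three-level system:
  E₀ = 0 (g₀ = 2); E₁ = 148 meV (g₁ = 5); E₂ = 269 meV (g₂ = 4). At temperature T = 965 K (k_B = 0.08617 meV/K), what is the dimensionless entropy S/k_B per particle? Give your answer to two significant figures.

1.8

k_BT = 0.08617 × 965 K = 83.15 meV.
Eᵢ/kT = 0, 1.780, 3.235.
Z = Σ gᵢe^(−Eᵢ/kT) = 2·e^(−0) + 5·e^(−1.780) + 4·e^(−3.235) = 2.000 + 0.8432 + 0.1574 = 3.001.
⟨E⟩ = Σ EᵢPᵢ = 55.69 meV.
S/k_B = ln Z + ⟨E⟩/kT = ln(3.001) + 55.69/83.15 = 1.099 + 0.6698 = 1.8.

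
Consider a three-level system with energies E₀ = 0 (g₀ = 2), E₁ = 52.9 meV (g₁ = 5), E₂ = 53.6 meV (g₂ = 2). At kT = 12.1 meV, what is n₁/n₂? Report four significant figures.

n₁/n₂ = (g₁/g₂) exp[−(E₁−E₂)/kT] = (5/2) × exp(−(-0.7 meV)/(12.1 meV)) = (5/2) × exp(0.0578512) = 2.649.

2.649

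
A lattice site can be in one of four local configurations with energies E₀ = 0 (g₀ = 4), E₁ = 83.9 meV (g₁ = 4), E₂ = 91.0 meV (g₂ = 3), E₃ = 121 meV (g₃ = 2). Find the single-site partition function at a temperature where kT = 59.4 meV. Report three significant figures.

Eᵢ/kT = 0, 1.4125, 1.5320, 2.0370.
Z = Σ gᵢe^(−Eᵢ/kT) = 4·e^(−0) + 4·e^(−1.4125) + 3·e^(−1.5320) + 2·e^(−2.0370) = 4.0000 + 0.97413 + 0.64831 + 0.26084 = 5.8833.

Z = 5.88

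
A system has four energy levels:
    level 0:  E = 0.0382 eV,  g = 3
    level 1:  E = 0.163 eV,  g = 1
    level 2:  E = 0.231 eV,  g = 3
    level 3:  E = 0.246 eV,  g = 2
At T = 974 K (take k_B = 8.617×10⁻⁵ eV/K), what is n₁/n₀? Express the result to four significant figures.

k_BT = 8.617×10⁻⁵ × 974 K = 0.0839296 eV.
n₁/n₀ = (g₁/g₀) exp[−(E₁−E₀)/kT] = (1/3) × exp(−(0.1248 eV)/(0.0839296 eV)) = (1/3) × exp(-1.48696) = 0.07535.

0.07535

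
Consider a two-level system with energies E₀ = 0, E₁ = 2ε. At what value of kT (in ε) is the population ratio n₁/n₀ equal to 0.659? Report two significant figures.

n₁/n₀ = exp[−(E₁−E₀)/kT] = 0.659.
⇒ (E₁−E₀)/kT = ln(1/0.659) = ln(1.517) = 0.4167.
kT = 2ε / 0.4167 = 4.8 ε.

4.8 ε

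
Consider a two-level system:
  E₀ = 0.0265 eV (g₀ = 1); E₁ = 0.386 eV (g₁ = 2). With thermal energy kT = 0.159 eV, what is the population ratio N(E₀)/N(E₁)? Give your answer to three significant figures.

4.80

n₀/n₁ = (g₀/g₁) exp[−(E₀−E₁)/kT] = (1/2) × exp(−(-0.3595 eV)/(0.159 eV)) = (1/2) × exp(2.2610) = 4.80.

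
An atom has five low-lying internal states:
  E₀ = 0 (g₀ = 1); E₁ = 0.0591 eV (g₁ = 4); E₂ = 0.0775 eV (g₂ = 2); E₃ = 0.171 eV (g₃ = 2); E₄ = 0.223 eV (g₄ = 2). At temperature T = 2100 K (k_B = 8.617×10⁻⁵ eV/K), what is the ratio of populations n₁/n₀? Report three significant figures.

2.89

k_BT = 8.617×10⁻⁵ × 2100 K = 0.18096 eV.
n₁/n₀ = (g₁/g₀) exp[−(E₁−E₀)/kT] = (4/1) × exp(−(0.0591 eV)/(0.18096 eV)) = (4/1) × exp(-0.32659) = 2.89.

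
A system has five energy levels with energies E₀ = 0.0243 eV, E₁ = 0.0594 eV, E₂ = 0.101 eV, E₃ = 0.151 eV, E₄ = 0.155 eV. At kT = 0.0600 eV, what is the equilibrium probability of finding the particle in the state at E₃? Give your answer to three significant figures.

0.0585

Eᵢ/kT = 0.40500, 0.99000, 1.6833, 2.5167, 2.5833.
Z = Σ e^(−Eᵢ/kT) = e^(−0.40500) + e^(−0.99000) + e^(−1.6833) + e^(−2.5167) + e^(−2.5833) = 0.66698 + 0.37158 + 0.18576 + 0.080726 + 0.075524 = 1.3806.
P₃ = e^(−E₃/kT) / Z = 0.080726/1.3806 = 0.0585.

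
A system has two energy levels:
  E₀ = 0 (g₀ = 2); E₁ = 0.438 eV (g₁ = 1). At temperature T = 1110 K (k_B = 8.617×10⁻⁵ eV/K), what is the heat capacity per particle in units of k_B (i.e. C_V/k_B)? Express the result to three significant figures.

0.107

k_BT = 8.617×10⁻⁵ × 1110 K = 0.095649 eV.
Eᵢ/kT = 0, 4.5792.
Z = Σ gᵢe^(−Eᵢ/kT) = 2·e^(−0) + 1·e^(−4.5792) = 2.0000 + 0.010263 = 2.0103.
⟨E⟩ = 0.0022361 eV, ⟨E²⟩ = 0.00097940 eV².
C_V/k_B = (⟨E²⟩ − ⟨E⟩²)/(kT)² = (0.00097940 − 0.0000050001)/0.0091487 = 0.107.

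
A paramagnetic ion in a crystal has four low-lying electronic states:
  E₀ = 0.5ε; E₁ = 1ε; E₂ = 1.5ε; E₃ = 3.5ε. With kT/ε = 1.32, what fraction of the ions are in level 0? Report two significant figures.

Eᵢ/kT = 0.3788, 0.7576, 1.136, 2.652.
Z = Σ e^(−Eᵢ/kT) = e^(−0.3788) + e^(−0.7576) + e^(−1.136) + e^(−2.652) = 0.6847 + 0.4688 + 0.3211 + 0.07051 = 1.545.
P₀ = e^(−E₀/kT) / Z = 0.6847/1.545 = 0.44.

0.44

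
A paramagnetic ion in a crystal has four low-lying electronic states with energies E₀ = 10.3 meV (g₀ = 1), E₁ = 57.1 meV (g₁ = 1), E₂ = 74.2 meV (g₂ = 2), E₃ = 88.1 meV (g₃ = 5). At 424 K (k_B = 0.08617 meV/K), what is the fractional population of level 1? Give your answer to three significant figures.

0.125

k_BT = 0.08617 × 424 K = 36.536 meV.
Eᵢ/kT = 0.28191, 1.5628, 2.0309, 2.4113.
Z = Σ gᵢe^(−Eᵢ/kT) = 1·e^(−0.28191) + 1·e^(−1.5628) + 2·e^(−2.0309) + 5·e^(−2.4113) = 0.75434 + 0.20955 + 0.26243 + 0.44849 = 1.6748.
P₁ = g₁ e^(−E₁/kT) / Z = 0.20955/1.6748 = 0.125.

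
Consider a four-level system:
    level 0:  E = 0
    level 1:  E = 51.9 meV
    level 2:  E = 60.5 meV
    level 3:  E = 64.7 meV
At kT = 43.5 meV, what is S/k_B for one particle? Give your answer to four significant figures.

Eᵢ/kT = 0, 1.19310, 1.39080, 1.48736.
Z = Σ e^(−Eᵢ/kT) = e^(−0) + e^(−1.19310) + e^(−1.39080) + e^(−1.48736) = 1.00000 + 0.303280 + 0.248876 + 0.225968 = 1.77812.
⟨E⟩ = Σ EᵢPᵢ = 25.5423 meV.
S/k_B = ln Z + ⟨E⟩/kT = ln(1.77812) + 25.5423/43.5 = 0.575557 + 0.587179 = 1.163.

1.163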